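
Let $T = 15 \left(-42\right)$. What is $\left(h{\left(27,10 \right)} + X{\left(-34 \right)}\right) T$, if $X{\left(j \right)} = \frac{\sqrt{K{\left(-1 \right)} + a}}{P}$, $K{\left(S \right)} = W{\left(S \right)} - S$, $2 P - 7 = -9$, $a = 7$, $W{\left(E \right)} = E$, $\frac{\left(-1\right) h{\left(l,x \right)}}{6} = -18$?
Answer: $-68040 + 630 \sqrt{7} \approx -66373.0$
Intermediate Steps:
$h{\left(l,x \right)} = 108$ ($h{\left(l,x \right)} = \left(-6\right) \left(-18\right) = 108$)
$T = -630$
$P = -1$ ($P = \frac{7}{2} + \frac{1}{2} \left(-9\right) = \frac{7}{2} - \frac{9}{2} = -1$)
$K{\left(S \right)} = 0$ ($K{\left(S \right)} = S - S = 0$)
$X{\left(j \right)} = - \sqrt{7}$ ($X{\left(j \right)} = \frac{\sqrt{0 + 7}}{-1} = \sqrt{7} \left(-1\right) = - \sqrt{7}$)
$\left(h{\left(27,10 \right)} + X{\left(-34 \right)}\right) T = \left(108 - \sqrt{7}\right) \left(-630\right) = -68040 + 630 \sqrt{7}$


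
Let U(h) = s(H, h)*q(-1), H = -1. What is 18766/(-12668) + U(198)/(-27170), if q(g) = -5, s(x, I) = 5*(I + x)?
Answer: -11187058/8604739 ≈ -1.3001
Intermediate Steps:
s(x, I) = 5*I + 5*x
U(h) = 25 - 25*h (U(h) = (5*h + 5*(-1))*(-5) = (5*h - 5)*(-5) = (-5 + 5*h)*(-5) = 25 - 25*h)
18766/(-12668) + U(198)/(-27170) = 18766/(-12668) + (25 - 25*198)/(-27170) = 18766*(-1/12668) + (25 - 4950)*(-1/27170) = -9383/6334 - 4925*(-1/27170) = -9383/6334 + 985/5434 = -11187058/8604739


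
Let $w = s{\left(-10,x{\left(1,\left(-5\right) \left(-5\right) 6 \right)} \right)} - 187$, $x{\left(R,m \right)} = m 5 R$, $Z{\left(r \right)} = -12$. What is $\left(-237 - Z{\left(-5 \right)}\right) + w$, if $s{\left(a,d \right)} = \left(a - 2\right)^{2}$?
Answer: $-268$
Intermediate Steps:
$x{\left(R,m \right)} = 5 R m$ ($x{\left(R,m \right)} = 5 m R = 5 R m$)
$s{\left(a,d \right)} = \left(-2 + a\right)^{2}$
$w = -43$ ($w = \left(-2 - 10\right)^{2} - 187 = \left(-12\right)^{2} - 187 = 144 - 187 = -43$)
$\left(-237 - Z{\left(-5 \right)}\right) + w = \left(-237 - -12\right) - 43 = \left(-237 + 12\right) - 43 = -225 - 43 = -268$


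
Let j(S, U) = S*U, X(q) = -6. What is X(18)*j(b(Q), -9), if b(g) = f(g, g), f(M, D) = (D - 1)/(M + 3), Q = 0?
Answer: -18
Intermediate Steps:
f(M, D) = (-1 + D)/(3 + M)
b(g) = (-1 + g)/(3 + g)
X(18)*j(b(Q), -9) = -6*(-1 + 0)/(3 + 0)*(-9) = -6*-1/3*(-9) = -6*(⅓)*(-1)*(-9) = -(-2)*(-9) = -6*3 = -18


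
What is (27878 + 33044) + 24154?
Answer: 85076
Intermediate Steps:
(27878 + 33044) + 24154 = 60922 + 24154 = 85076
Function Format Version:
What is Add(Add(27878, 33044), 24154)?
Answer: 85076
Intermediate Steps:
Add(Add(27878, 33044), 24154) = Add(60922, 24154) = 85076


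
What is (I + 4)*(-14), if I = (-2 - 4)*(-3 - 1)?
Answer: -392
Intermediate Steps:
I = 24 (I = -6*(-4) = 24)
(I + 4)*(-14) = (24 + 4)*(-14) = 28*(-14) = -392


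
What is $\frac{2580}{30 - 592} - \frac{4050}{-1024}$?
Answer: $- \frac{91455}{143872} \approx -0.63567$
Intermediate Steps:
$\frac{2580}{30 - 592} - \frac{4050}{-1024} = \frac{2580}{30 - 592} - - \frac{2025}{512} = \frac{2580}{-562} + \frac{2025}{512} = 2580 \left(- \frac{1}{562}\right) + \frac{2025}{512} = - \frac{1290}{281} + \frac{2025}{512} = - \frac{91455}{143872}$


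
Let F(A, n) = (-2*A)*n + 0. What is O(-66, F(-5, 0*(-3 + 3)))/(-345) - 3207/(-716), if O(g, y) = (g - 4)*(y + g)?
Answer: -146767/16468 ≈ -8.9122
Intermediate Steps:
F(A, n) = -2*A*n (F(A, n) = -2*A*n + 0 = -2*A*n)
O(g, y) = (-4 + g)*(g + y)
O(-66, F(-5, 0*(-3 + 3)))/(-345) - 3207/(-716) = ((-66)**2 - 4*(-66) - (-8)*(-5)*0*(-3 + 3) - (-132)*(-5)*0*(-3 + 3))/(-345) - 3207/(-716) = (4356 + 264 - (-8)*(-5)*0*0 - (-132)*(-5)*0*0)*(-1/345) - 3207*(-1/716) = (4356 + 264 - (-8)*(-5)*0 - (-132)*(-5)*0)*(-1/345) + 3207/716 = (4356 + 264 - 4*0 - 66*0)*(-1/345) + 3207/716 = (4356 + 264 + 0 + 0)*(-1/345) + 3207/716 = 4620*(-1/345) + 3207/716 = -308/23 + 3207/716 = -146767/16468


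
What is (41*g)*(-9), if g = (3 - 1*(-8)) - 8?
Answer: -1107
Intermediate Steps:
g = 3 (g = (3 + 8) - 8 = 11 - 8 = 3)
(41*g)*(-9) = (41*3)*(-9) = 123*(-9) = -1107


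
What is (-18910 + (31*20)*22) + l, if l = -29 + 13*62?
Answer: -4493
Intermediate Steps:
l = 777 (l = -29 + 806 = 777)
(-18910 + (31*20)*22) + l = (-18910 + (31*20)*22) + 777 = (-18910 + 620*22) + 777 = (-18910 + 13640) + 777 = -5270 + 777 = -4493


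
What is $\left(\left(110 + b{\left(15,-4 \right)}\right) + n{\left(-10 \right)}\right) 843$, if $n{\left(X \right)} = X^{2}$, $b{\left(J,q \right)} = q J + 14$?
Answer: $138252$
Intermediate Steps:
$b{\left(J,q \right)} = 14 + J q$ ($b{\left(J,q \right)} = J q + 14 = 14 + J q$)
$\left(\left(110 + b{\left(15,-4 \right)}\right) + n{\left(-10 \right)}\right) 843 = \left(\left(110 + \left(14 + 15 \left(-4\right)\right)\right) + \left(-10\right)^{2}\right) 843 = \left(\left(110 + \left(14 - 60\right)\right) + 100\right) 843 = \left(\left(110 - 46\right) + 100\right) 843 = \left(64 + 100\right) 843 = 164 \cdot 843 = 138252$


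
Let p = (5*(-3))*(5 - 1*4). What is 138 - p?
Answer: 153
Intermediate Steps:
p = -15 (p = -15*(5 - 4) = -15*1 = -15)
138 - p = 138 - 1*(-15) = 138 + 15 = 153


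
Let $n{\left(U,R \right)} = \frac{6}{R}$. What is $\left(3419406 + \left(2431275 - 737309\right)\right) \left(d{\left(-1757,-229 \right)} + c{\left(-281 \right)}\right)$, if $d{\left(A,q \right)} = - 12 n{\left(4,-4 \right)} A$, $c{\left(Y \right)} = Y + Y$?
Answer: $-164589217936$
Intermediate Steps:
$c{\left(Y \right)} = 2 Y$
$d{\left(A,q \right)} = 18 A$ ($d{\left(A,q \right)} = - 12 \frac{6}{-4} A = - 12 \cdot 6 \left(- \frac{1}{4}\right) A = \left(-12\right) \left(- \frac{3}{2}\right) A = 18 A$)
$\left(3419406 + \left(2431275 - 737309\right)\right) \left(d{\left(-1757,-229 \right)} + c{\left(-281 \right)}\right) = \left(3419406 + \left(2431275 - 737309\right)\right) \left(18 \left(-1757\right) + 2 \left(-281\right)\right) = \left(3419406 + 1693966\right) \left(-31626 - 562\right) = 5113372 \left(-32188\right) = -164589217936$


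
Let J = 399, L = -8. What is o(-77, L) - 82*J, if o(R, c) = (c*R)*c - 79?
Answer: -37725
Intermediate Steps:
o(R, c) = -79 + R*c**2 (o(R, c) = (R*c)*c - 79 = R*c**2 - 79 = -79 + R*c**2)
o(-77, L) - 82*J = (-79 - 77*(-8)**2) - 82*399 = (-79 - 77*64) - 1*32718 = (-79 - 4928) - 32718 = -5007 - 32718 = -37725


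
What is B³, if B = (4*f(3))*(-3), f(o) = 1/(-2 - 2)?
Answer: 27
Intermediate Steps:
f(o) = -¼ (f(o) = 1/(-4) = -¼)
B = 3 (B = (4*(-¼))*(-3) = -1*(-3) = 3)
B³ = 3³ = 27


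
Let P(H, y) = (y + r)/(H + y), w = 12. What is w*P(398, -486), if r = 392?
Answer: 141/11 ≈ 12.818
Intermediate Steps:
P(H, y) = (392 + y)/(H + y) (P(H, y) = (y + 392)/(H + y) = (392 + y)/(H + y))
w*P(398, -486) = 12*((392 - 486)/(398 - 486)) = 12*(-94/(-88)) = 12*(-1/88*(-94)) = 12*(47/44) = 141/11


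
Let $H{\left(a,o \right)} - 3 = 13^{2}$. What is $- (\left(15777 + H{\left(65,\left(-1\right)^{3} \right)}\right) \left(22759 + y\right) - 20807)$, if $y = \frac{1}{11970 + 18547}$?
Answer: $- \frac{11076526140177}{30517} \approx -3.6296 \cdot 10^{8}$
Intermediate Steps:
$y = \frac{1}{30517} \approx 3.2769 \cdot 10^{-5}$
$H{\left(a,o \right)} = 172$ ($H{\left(a,o \right)} = 3 + 13^{2} = 3 + 169 = 172$)
$- (\left(15777 + H{\left(65,\left(-1\right)^{3} \right)}\right) \left(22759 + y\right) - 20807) = - (\left(15777 + 172\right) \left(22759 + \frac{1}{30517}\right) - 20807) = - (15949 \cdot \frac{694536404}{30517} - 20807) = - (\frac{11077161107396}{30517} - 20807) = \left(-1\right) \frac{11076526140177}{30517} = - \frac{11076526140177}{30517}$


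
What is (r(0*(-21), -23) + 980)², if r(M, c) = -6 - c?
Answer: 994009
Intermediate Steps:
(r(0*(-21), -23) + 980)² = ((-6 - 1*(-23)) + 980)² = ((-6 + 23) + 980)² = (17 + 980)² = 997² = 994009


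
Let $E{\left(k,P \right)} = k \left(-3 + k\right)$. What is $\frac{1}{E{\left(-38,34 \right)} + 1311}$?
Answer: $\frac{1}{2869} \approx 0.00034855$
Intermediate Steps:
$\frac{1}{E{\left(-38,34 \right)} + 1311} = \frac{1}{- 38 \left(-3 - 38\right) + 1311} = \frac{1}{\left(-38\right) \left(-41\right) + 1311} = \frac{1}{1558 + 1311} = \frac{1}{2869}$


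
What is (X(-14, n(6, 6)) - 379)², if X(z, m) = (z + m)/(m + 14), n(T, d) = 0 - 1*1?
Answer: 24423364/169 ≈ 1.4452e+5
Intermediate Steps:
n(T, d) = -1 (n(T, d) = 0 - 1 = -1)
X(z, m) = (m + z)/(14 + m)
(X(-14, n(6, 6)) - 379)² = ((-1 - 14)/(14 - 1) - 379)² = (-15/13 - 379)² = (-4942/13)² = 24423364/169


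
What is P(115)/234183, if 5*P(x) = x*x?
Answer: 2645/234183 ≈ 0.011295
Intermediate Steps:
P(x) = x**2/5 (P(x) = (x*x)/5 = x**2/5)
P(115)/234183 = ((1/5)*115**2)/234183 = ((1/5)*13225)*(1/234183) = 2645*(1/234183) = 2645/234183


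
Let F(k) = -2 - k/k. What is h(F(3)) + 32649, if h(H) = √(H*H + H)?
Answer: 32649 + √6 ≈ 32651.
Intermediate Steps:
F(k) = -3 (F(k) = -2 - 1*1 = -2 - 1 = -3)
h(H) = √(H + H²) (h(H) = √(H² + H) = √(H + H²))
h(F(3)) + 32649 = √(-3*(1 - 3)) + 32649 = √(-3*(-2)) + 32649 = √6 + 32649 = 32649 + √6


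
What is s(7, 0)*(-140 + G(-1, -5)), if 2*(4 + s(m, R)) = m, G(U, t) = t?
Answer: 145/2 ≈ 72.500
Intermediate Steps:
s(m, R) = -4 + m/2
s(7, 0)*(-140 + G(-1, -5)) = (-4 + (1/2)*7)*(-140 - 5) = (-4 + 7/2)*(-145) = -1/2*(-145) = 145/2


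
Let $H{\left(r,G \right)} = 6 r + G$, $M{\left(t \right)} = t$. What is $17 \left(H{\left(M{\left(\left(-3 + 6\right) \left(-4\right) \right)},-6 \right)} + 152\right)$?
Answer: $1258$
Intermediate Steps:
$H{\left(r,G \right)} = G + 6 r$
$17 \left(H{\left(M{\left(\left(-3 + 6\right) \left(-4\right) \right)},-6 \right)} + 152\right) = 17 \left(\left(-6 + 6 \left(-3 + 6\right) \left(-4\right)\right) + 152\right) = 17 \left(\left(-6 + 6 \cdot 3 \left(-4\right)\right) + 152\right) = 17 \left(\left(-6 + 6 \left(-12\right)\right) + 152\right) = 17 \left(\left(-6 - 72\right) + 152\right) = 17 \left(-78 + 152\right) = 17 \cdot 74 = 1258$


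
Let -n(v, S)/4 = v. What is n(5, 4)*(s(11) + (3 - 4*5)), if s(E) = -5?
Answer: 440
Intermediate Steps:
n(v, S) = -4*v
n(5, 4)*(s(11) + (3 - 4*5)) = (-4*5)*(-5 + (3 - 4*5)) = -20*(-5 + (3 - 20)) = -20*(-5 - 17) = -20*(-22) = 440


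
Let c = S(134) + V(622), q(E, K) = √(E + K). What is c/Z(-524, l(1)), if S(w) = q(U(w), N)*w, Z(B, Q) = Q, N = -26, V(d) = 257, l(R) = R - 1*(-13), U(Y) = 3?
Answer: 257/14 + 67*I*√23/7 ≈ 18.357 + 45.903*I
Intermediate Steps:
l(R) = 13 + R (l(R) = R + 13 = 13 + R)
S(w) = I*w*√23 (S(w) = √(3 - 26)*w = √(-23)*w = (I*√23)*w = I*w*√23)
c = 257 + 134*I*√23 (c = I*134*√23 + 257 = 134*I*√23 + 257 = 257 + 134*I*√23 ≈ 257.0 + 642.64*I)
c/Z(-524, l(1)) = (257 + 134*I*√23)/(13 + 1) = (257 + 134*I*√23)/14 = (257 + 134*I*√23)*(1/14) = 257/14 + 67*I*√23/7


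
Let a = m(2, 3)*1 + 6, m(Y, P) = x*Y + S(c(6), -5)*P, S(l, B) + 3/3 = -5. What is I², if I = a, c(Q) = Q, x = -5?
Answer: 484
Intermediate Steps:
S(l, B) = -6 (S(l, B) = -1 - 5 = -6)
m(Y, P) = -6*P - 5*Y (m(Y, P) = -5*Y - 6*P = -6*P - 5*Y)
a = -22 (a = (-6*3 - 5*2)*1 + 6 = (-18 - 10)*1 + 6 = -28*1 + 6 = -28 + 6 = -22)
I = -22
I² = (-22)² = 484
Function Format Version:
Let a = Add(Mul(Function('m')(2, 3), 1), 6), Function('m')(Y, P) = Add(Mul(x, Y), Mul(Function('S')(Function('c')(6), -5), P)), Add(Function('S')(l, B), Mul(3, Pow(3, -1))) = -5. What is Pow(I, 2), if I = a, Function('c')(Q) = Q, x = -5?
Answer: 484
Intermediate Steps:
Function('S')(l, B) = -6 (Function('S')(l, B) = Add(-1, -5) = -6)
Function('m')(Y, P) = Add(Mul(-6, P), Mul(-5, Y)) (Function('m')(Y, P) = Add(Mul(-5, Y), Mul(-6, P)) = Add(Mul(-6, P), Mul(-5, Y)))
a = -22 (a = Add(Mul(Add(Mul(-6, 3), Mul(-5, 2)), 1), 6) = Add(Mul(Add(-18, -10), 1), 6) = Add(Mul(-28, 1), 6) = Add(-28, 6) = -22)
I = -22
Pow(I, 2) = Pow(-22, 2) = 484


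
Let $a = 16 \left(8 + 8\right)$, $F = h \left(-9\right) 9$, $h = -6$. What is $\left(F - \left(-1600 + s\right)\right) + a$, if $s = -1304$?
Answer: $3646$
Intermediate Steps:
$F = 486$ ($F = \left(-6\right) \left(-9\right) 9 = 54 \cdot 9 = 486$)
$a = 256$ ($a = 16 \cdot 16 = 256$)
$\left(F - \left(-1600 + s\right)\right) + a = \left(486 + \left(1600 - -1304\right)\right) + 256 = \left(486 + \left(1600 + 1304\right)\right) + 256 = \left(486 + 2904\right) + 256 = 3390 + 256 = 3646$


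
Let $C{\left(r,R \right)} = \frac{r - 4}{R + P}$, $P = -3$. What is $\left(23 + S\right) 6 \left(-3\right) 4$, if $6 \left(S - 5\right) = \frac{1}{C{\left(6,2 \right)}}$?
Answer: $-2010$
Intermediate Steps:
$C{\left(r,R \right)} = \frac{-4 + r}{-3 + R}$ ($C{\left(r,R \right)} = \frac{r - 4}{R - 3} = \frac{-4 + r}{-3 + R}$)
$S = \frac{59}{12}$ ($S = 5 + \frac{1}{6 \frac{-4 + 6}{-3 + 2}} = 5 + \frac{1}{6 \frac{1}{-1} \cdot 2} = 5 + \frac{1}{6 \left(\left(-1\right) 2\right)} = 5 + \frac{1}{6 \left(-2\right)} = 5 + \frac{1}{6} \left(- \frac{1}{2}\right) = 5 - \frac{1}{12} = \frac{59}{12} \approx 4.9167$)
$\left(23 + S\right) 6 \left(-3\right) 4 = \left(23 + \frac{59}{12}\right) 6 \left(-3\right) 4 = \frac{335 \left(\left(-18\right) 4\right)}{12} = \frac{335}{12} \left(-72\right) = -2010$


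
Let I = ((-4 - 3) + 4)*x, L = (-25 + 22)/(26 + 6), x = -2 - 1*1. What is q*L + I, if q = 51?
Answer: 135/32 ≈ 4.2188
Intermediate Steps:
x = -3 (x = -2 - 1 = -3)
L = -3/32 ≈ -0.093750
I = 9 (I = ((-4 - 3) + 4)*(-3) = (-7 + 4)*(-3) = -3*(-3) = 9)
q*L + I = 51*(-3/32) + 9 = -153/32 + 9 = 135/32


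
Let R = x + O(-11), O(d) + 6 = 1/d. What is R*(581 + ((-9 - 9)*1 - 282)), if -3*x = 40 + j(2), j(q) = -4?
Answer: -55919/11 ≈ -5083.5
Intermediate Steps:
x = -12 (x = -(40 - 4)/3 = -⅓*36 = -12)
O(d) = -6 + 1/d
R = -199/11 (R = -12 + (-6 + 1/(-11)) = -12 + (-6 - 1/11) = -12 - 67/11 = -199/11 ≈ -18.091)
R*(581 + ((-9 - 9)*1 - 282)) = -199*(581 + ((-9 - 9)*1 - 282))/11 = -199*(581 + (-18*1 - 282))/11 = -199*(581 + (-18 - 282))/11 = -199*(581 - 300)/11 = -199/11*281 = -55919/11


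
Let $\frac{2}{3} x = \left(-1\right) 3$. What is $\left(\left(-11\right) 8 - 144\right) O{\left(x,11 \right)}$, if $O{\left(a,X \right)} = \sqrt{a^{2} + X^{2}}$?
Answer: $- 116 \sqrt{565} \approx -2757.3$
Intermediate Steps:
$x = - \frac{9}{2}$ ($x = \frac{3 \left(\left(-1\right) 3\right)}{2} = \frac{3}{2} \left(-3\right) = - \frac{9}{2} \approx -4.5$)
$O{\left(a,X \right)} = \sqrt{X^{2} + a^{2}}$
$\left(\left(-11\right) 8 - 144\right) O{\left(x,11 \right)} = \left(\left(-11\right) 8 - 144\right) \sqrt{11^{2} + \left(- \frac{9}{2}\right)^{2}} = \left(-88 - 144\right) \sqrt{121 + \frac{81}{4}} = - 232 \sqrt{\frac{565}{4}} = - 232 \frac{\sqrt{565}}{2} = - 116 \sqrt{565}$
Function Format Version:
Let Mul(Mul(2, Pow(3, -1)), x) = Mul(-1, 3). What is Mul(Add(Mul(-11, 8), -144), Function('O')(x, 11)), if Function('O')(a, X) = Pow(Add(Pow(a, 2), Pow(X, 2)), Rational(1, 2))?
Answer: Mul(-116, Pow(565, Rational(1, 2))) ≈ -2757.3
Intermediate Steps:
x = Rational(-9, 2) (x = Mul(Rational(3, 2), Mul(-1, 3)) = Mul(Rational(3, 2), -3) = Rational(-9, 2) ≈ -4.5000)
Function('O')(a, X) = Pow(Add(Pow(X, 2), Pow(a, 2)), Rational(1, 2))
Mul(Add(Mul(-11, 8), -144), Function('O')(x, 11)) = Mul(Add(Mul(-11, 8), -144), Pow(Add(Pow(11, 2), Pow(Rational(-9, 2), 2)), Rational(1, 2))) = Mul(Add(-88, -144), Pow(Add(121, Rational(81, 4)), Rational(1, 2))) = Mul(-232, Pow(Rational(565, 4), Rational(1, 2))) = Mul(-232, Mul(Rational(1, 2), Pow(565, Rational(1, 2)))) = Mul(-116, Pow(565, Rational(1, 2)))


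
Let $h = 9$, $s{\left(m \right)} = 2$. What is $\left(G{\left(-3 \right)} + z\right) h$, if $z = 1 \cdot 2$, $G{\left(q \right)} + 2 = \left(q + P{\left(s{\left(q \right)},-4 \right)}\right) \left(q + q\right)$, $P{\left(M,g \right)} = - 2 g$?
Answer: $-270$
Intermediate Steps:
$G{\left(q \right)} = -2 + 2 q \left(8 + q\right)$ ($G{\left(q \right)} = -2 + \left(q - -8\right) \left(q + q\right) = -2 + \left(q + 8\right) 2 q = -2 + \left(8 + q\right) 2 q = -2 + 2 q \left(8 + q\right)$)
$z = 2$
$\left(G{\left(-3 \right)} + z\right) h = \left(\left(-2 + 2 \left(-3\right)^{2} + 16 \left(-3\right)\right) + 2\right) 9 = \left(\left(-2 + 2 \cdot 9 - 48\right) + 2\right) 9 = \left(\left(-2 + 18 - 48\right) + 2\right) 9 = \left(-32 + 2\right) 9 = \left(-30\right) 9 = -270$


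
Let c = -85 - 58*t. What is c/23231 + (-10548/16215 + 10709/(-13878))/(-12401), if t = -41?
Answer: 2135441324741453/21609623173012290 ≈ 0.098819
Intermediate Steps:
c = 2293 (c = -85 - 58*(-41) = -85 + 2378 = 2293)
c/23231 + (-10548/16215 + 10709/(-13878))/(-12401) = 2293/23231 + (-10548/16215 + 10709/(-13878))/(-12401) = 2293*(1/23231) + (-10548*1/16215 + 10709*(-1/13878))*(-1/12401) = 2293/23231 + (-3516/5405 - 10709/13878)*(-1/12401) = 2293/23231 - 106677193/75010590*(-1/12401) = 2293/23231 + 106677193/930206326590 = 2135441324741453/21609623173012290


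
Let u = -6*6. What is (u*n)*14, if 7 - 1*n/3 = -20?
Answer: -40824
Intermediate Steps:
n = 81 (n = 21 - 3*(-20) = 21 + 60 = 81)
u = -36
(u*n)*14 = -36*81*14 = -2916*14 = -40824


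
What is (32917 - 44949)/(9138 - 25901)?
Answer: 12032/16763 ≈ 0.71777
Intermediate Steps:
(32917 - 44949)/(9138 - 25901) = -12032/(-16763) = -12032*(-1/16763) = 12032/16763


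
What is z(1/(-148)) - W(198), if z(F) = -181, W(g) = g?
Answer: -379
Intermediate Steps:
z(1/(-148)) - W(198) = -181 - 1*198 = -181 - 198 = -379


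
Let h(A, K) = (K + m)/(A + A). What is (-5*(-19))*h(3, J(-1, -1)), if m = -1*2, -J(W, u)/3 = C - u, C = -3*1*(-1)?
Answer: -665/3 ≈ -221.67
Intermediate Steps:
C = 3 (C = -3*(-1) = 3)
J(W, u) = -9 + 3*u (J(W, u) = -3*(3 - u) = -9 + 3*u)
m = -2
h(A, K) = (-2 + K)/(2*A) (h(A, K) = (K - 2)/(A + A) = (-2 + K)/((2*A)) = (-2 + K)*(1/(2*A)) = (-2 + K)/(2*A))
(-5*(-19))*h(3, J(-1, -1)) = (-5*(-19))*((½)*(-2 + (-9 + 3*(-1)))/3) = 95*((½)*(⅓)*(-2 + (-9 - 3))) = 95*((½)*(⅓)*(-2 - 12)) = 95*((½)*(⅓)*(-14)) = 95*(-7/3) = -665/3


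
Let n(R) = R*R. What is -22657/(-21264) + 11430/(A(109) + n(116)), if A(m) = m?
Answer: 110077945/57689232 ≈ 1.9081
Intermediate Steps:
n(R) = R²
-22657/(-21264) + 11430/(A(109) + n(116)) = -22657/(-21264) + 11430/(109 + 116²) = -22657*(-1/21264) + 11430/(109 + 13456) = 22657/21264 + 11430/13565 = 22657/21264 + 11430*(1/13565) = 22657/21264 + 2286/2713 = 110077945/57689232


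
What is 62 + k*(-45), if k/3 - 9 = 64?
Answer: -9793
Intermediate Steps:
k = 219 (k = 27 + 3*64 = 27 + 192 = 219)
62 + k*(-45) = 62 + 219*(-45) = 62 - 9855 = -9793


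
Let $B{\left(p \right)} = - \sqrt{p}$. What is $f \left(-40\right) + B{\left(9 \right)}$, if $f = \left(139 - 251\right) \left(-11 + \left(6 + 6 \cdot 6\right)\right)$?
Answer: $138877$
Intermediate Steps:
$f = -3472$ ($f = - 112 \left(-11 + \left(6 + 36\right)\right) = - 112 \left(-11 + 42\right) = \left(-112\right) 31 = -3472$)
$f \left(-40\right) + B{\left(9 \right)} = \left(-3472\right) \left(-40\right) - \sqrt{9} = 138880 - 3 = 138877$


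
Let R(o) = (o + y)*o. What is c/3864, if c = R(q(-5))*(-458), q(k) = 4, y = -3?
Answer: -229/483 ≈ -0.47412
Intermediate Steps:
R(o) = o*(-3 + o) (R(o) = (o - 3)*o = (-3 + o)*o = o*(-3 + o))
c = -1832 (c = (4*(-3 + 4))*(-458) = (4*1)*(-458) = 4*(-458) = -1832)
c/3864 = -1832/3864 = -1832*1/3864 = -229/483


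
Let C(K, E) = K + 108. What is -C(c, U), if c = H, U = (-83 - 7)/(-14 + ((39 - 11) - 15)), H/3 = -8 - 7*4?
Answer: 0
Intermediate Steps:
H = -108 (H = 3*(-8 - 7*4) = 3*(-8 - 28) = 3*(-36) = -108)
U = 90 (U = -90/(-14 + (28 - 15)) = -90/(-14 + 13) = -90/(-1) = -90*(-1) = 90)
c = -108
C(K, E) = 108 + K
-C(c, U) = -(108 - 108) = -1*0 = 0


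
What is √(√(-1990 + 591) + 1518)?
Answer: √(1518 + I*√1399) ≈ 38.964 + 0.48*I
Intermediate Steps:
√(√(-1990 + 591) + 1518) = √(√(-1399) + 1518) = √(I*√1399 + 1518) = √(1518 + I*√1399)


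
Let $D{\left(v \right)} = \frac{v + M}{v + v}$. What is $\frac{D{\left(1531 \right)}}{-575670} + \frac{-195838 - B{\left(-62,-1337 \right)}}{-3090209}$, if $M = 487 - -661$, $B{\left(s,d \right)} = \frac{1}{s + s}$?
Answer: $\frac{57532608550879}{907852693870310} \approx 0.063372$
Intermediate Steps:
$B{\left(s,d \right)} = \frac{1}{2 s}$
$M = 1148$ ($M = 487 + 661 = 1148$)
$D{\left(v \right)} = \frac{1148 + v}{2 v}$ ($D{\left(v \right)} = \frac{v + 1148}{v + v} = \frac{1148 + v}{2 v}$)
$\frac{D{\left(1531 \right)}}{-575670} + \frac{-195838 - B{\left(-62,-1337 \right)}}{-3090209} = \frac{\frac{1}{2} \cdot \frac{1}{1531} \left(1148 + 1531\right)}{-575670} + \frac{-195838 - \frac{1}{2 \left(-62\right)}}{-3090209} = \frac{1}{2} \cdot \frac{1}{1531} \cdot 2679 \left(- \frac{1}{575670}\right) + \left(-195838 - \frac{1}{2} \left(- \frac{1}{62}\right)\right) \left(- \frac{1}{3090209}\right) = \frac{2679}{3062} \left(- \frac{1}{575670}\right) + \left(-195838 - - \frac{1}{124}\right) \left(- \frac{1}{3090209}\right) = - \frac{893}{587567180} + \left(-195838 + \frac{1}{124}\right) \left(- \frac{1}{3090209}\right) = - \frac{893}{587567180} - - \frac{24283911}{383185916} = - \frac{893}{587567180} + \frac{24283911}{383185916} = \frac{57532608550879}{907852693870310}$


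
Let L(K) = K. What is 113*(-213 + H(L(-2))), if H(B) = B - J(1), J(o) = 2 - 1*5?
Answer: -23956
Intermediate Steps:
J(o) = -3 (J(o) = 2 - 5 = -3)
H(B) = 3 + B (H(B) = B - 1*(-3) = B + 3 = 3 + B)
113*(-213 + H(L(-2))) = 113*(-213 + (3 - 2)) = 113*(-213 + 1) = 113*(-212) = -23956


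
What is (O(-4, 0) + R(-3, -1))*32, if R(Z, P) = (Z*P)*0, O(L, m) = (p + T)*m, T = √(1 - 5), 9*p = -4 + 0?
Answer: 0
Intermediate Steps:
p = -4/9 (p = (-4 + 0)/9 = (⅑)*(-4) = -4/9 ≈ -0.44444)
T = 2*I (T = √(-4) = 2*I ≈ 2.0*I)
O(L, m) = m*(-4/9 + 2*I) (O(L, m) = (-4/9 + 2*I)*m = m*(-4/9 + 2*I))
R(Z, P) = 0 (R(Z, P) = (P*Z)*0 = 0)
(O(-4, 0) + R(-3, -1))*32 = ((⅑)*0*(-4 + 18*I) + 0)*32 = (0 + 0)*32 = 0*32 = 0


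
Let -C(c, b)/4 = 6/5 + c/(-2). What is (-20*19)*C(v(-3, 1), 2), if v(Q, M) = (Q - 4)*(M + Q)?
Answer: -8816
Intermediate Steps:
v(Q, M) = (-4 + Q)*(M + Q)
C(c, b) = -24/5 + 2*c (C(c, b) = -4*(6/5 + c/(-2)) = -4*(6*(⅕) + c*(-½)) = -4*(6/5 - c/2) = -24/5 + 2*c)
(-20*19)*C(v(-3, 1), 2) = (-20*19)*(-24/5 + 2*((-3)² - 4*1 - 4*(-3) + 1*(-3))) = -380*(-24/5 + 2*(9 - 4 + 12 - 3)) = -380*(-24/5 + 2*14) = -380*(-24/5 + 28) = -380*116/5 = -8816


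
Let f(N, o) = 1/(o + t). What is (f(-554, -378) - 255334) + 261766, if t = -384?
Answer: 4901183/762 ≈ 6432.0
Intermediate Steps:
f(N, o) = 1/(-384 + o) (f(N, o) = 1/(o - 384) = 1/(-384 + o))
(f(-554, -378) - 255334) + 261766 = (1/(-384 - 378) - 255334) + 261766 = (1/(-762) - 255334) + 261766 = (-1/762 - 255334) + 261766 = -194564509/762 + 261766 = 4901183/762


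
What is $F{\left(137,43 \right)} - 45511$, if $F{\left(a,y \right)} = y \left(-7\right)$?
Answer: $-45812$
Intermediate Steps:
$F{\left(a,y \right)} = - 7 y$
$F{\left(137,43 \right)} - 45511 = \left(-7\right) 43 - 45511 = -301 - 45511 = -45812$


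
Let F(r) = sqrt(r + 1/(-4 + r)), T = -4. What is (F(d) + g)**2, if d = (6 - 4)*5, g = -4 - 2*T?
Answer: (24 + sqrt(366))**2/36 ≈ 51.675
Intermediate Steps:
g = 4 (g = -4 - 2*(-4) = -4 + 8 = 4)
d = 10 (d = 2*5 = 10)
(F(d) + g)**2 = (sqrt((1 + 10*(-4 + 10))/(-4 + 10)) + 4)**2 = (sqrt((1 + 10*6)/6) + 4)**2 = (sqrt((1 + 60)/6) + 4)**2 = (sqrt((1/6)*61) + 4)**2 = (sqrt(61/6) + 4)**2 = (sqrt(366)/6 + 4)**2 = (4 + sqrt(366)/6)**2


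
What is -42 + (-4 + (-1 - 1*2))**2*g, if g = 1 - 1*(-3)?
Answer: 154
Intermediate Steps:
g = 4 (g = 1 + 3 = 4)
-42 + (-4 + (-1 - 1*2))**2*g = -42 + (-4 + (-1 - 1*2))**2*4 = -42 + (-4 + (-1 - 2))**2*4 = -42 + (-4 - 3)**2*4 = -42 + (-7)**2*4 = -42 + 49*4 = -42 + 196 = 154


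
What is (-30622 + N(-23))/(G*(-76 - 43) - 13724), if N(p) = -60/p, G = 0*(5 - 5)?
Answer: 352123/157826 ≈ 2.2311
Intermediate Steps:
G = 0 (G = 0*0 = 0)
(-30622 + N(-23))/(G*(-76 - 43) - 13724) = (-30622 - 60/(-23))/(0*(-76 - 43) - 13724) = (-30622 - 60*(-1/23))/(0*(-119) - 13724) = (-30622 + 60/23)/(0 - 13724) = -704246/23/(-13724) = -704246/23*(-1/13724) = 352123/157826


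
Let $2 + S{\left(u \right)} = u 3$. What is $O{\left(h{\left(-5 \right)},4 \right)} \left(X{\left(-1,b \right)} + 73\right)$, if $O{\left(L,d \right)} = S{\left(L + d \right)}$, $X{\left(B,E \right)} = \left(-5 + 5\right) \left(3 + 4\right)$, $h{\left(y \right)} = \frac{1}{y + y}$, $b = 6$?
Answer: $\frac{7081}{10} \approx 708.1$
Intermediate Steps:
$h{\left(y \right)} = \frac{1}{2 y}$
$X{\left(B,E \right)} = 0$ ($X{\left(B,E \right)} = 0 \cdot 7 = 0$)
$S{\left(u \right)} = -2 + 3 u$ ($S{\left(u \right)} = -2 + u 3 = -2 + 3 u$)
$O{\left(L,d \right)} = -2 + 3 L + 3 d$ ($O{\left(L,d \right)} = -2 + 3 \left(L + d\right) = -2 + \left(3 L + 3 d\right) = -2 + 3 L + 3 d$)
$O{\left(h{\left(-5 \right)},4 \right)} \left(X{\left(-1,b \right)} + 73\right) = \left(-2 + 3 \frac{1}{2 \left(-5\right)} + 3 \cdot 4\right) \left(0 + 73\right) = \left(-2 + 3 \cdot \frac{1}{2} \left(- \frac{1}{5}\right) + 12\right) 73 = \left(-2 + 3 \left(- \frac{1}{10}\right) + 12\right) 73 = \left(-2 - \frac{3}{10} + 12\right) 73 = \frac{97}{10} \cdot 73 = \frac{7081}{10}$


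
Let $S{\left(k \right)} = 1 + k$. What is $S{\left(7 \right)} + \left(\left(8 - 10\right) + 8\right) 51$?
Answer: $314$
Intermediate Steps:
$S{\left(7 \right)} + \left(\left(8 - 10\right) + 8\right) 51 = \left(1 + 7\right) + \left(\left(8 - 10\right) + 8\right) 51 = 8 + \left(-2 + 8\right) 51 = 8 + 6 \cdot 51 = 8 + 306 = 314$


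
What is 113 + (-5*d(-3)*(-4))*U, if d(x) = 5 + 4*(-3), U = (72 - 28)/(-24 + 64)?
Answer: -41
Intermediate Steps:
U = 11/10 (U = 44/40 = 44*(1/40) = 11/10 ≈ 1.1000)
d(x) = -7 (d(x) = 5 - 12 = -7)
113 + (-5*d(-3)*(-4))*U = 113 + (-5*(-7)*(-4))*(11/10) = 113 + (35*(-4))*(11/10) = 113 - 140*11/10 = 113 - 154 = -41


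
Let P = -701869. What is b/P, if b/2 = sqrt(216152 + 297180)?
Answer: -4*sqrt(128333)/701869 ≈ -0.0020416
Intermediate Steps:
b = 4*sqrt(128333) (b = 2*sqrt(216152 + 297180) = 2*sqrt(513332) = 2*(2*sqrt(128333)) = 4*sqrt(128333) ≈ 1432.9)
b/P = (4*sqrt(128333))/(-701869) = (4*sqrt(128333))*(-1/701869) = -4*sqrt(128333)/701869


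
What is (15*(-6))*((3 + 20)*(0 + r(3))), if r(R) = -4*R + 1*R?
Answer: 18630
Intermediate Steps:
r(R) = -3*R (r(R) = -4*R + R = -3*R)
(15*(-6))*((3 + 20)*(0 + r(3))) = (15*(-6))*((3 + 20)*(0 - 3*3)) = -2070*(0 - 9) = -2070*(-9) = -90*(-207) = 18630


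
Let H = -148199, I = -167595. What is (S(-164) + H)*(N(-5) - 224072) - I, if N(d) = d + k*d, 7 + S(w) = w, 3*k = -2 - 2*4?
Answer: 99731997755/3 ≈ 3.3244e+10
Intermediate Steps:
k = -10/3 (k = (-2 - 2*4)/3 = (-2 - 8)/3 = (⅓)*(-10) = -10/3 ≈ -3.3333)
S(w) = -7 + w
N(d) = -7*d/3 (N(d) = d - 10*d/3 = -7*d/3)
(S(-164) + H)*(N(-5) - 224072) - I = ((-7 - 164) - 148199)*(-7/3*(-5) - 224072) - 1*(-167595) = (-171 - 148199)*(35/3 - 224072) + 167595 = -148370*(-672181/3) + 167595 = 99731494970/3 + 167595 = 99731997755/3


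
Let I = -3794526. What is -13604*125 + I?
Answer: -5495026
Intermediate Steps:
-13604*125 + I = -13604*125 - 3794526 = -1700500 - 3794526 = -5495026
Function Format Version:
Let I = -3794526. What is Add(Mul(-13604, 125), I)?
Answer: -5495026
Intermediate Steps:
Add(Mul(-13604, 125), I) = Add(Mul(-13604, 125), -3794526) = Add(-1700500, -3794526) = -5495026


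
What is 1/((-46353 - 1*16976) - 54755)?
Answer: -1/118084 ≈ -8.4685e-6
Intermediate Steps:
1/((-46353 - 1*16976) - 54755) = 1/((-46353 - 16976) - 54755) = 1/(-63329 - 54755) = 1/(-118084) = -1/118084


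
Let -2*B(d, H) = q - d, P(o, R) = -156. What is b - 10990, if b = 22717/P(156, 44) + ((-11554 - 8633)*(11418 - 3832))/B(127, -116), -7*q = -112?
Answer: -15990687337/5772 ≈ -2.7704e+6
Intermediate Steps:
q = 16 (q = -⅐*(-112) = 16)
B(d, H) = -8 + d/2 (B(d, H) = -(16 - d)/2 = -8 + d/2)
b = -15927253057/5772 (b = 22717/(-156) + ((-11554 - 8633)*(11418 - 3832))/(-8 + (½)*127) = 22717*(-1/156) + (-20187*7586)/(-8 + 127/2) = -22717/156 - 153138582/111/2 = -22717/156 - 153138582*2/111 = -22717/156 - 102092388/37 = -15927253057/5772 ≈ -2.7594e+6)
b - 10990 = -15927253057/5772 - 10990 = -15990687337/5772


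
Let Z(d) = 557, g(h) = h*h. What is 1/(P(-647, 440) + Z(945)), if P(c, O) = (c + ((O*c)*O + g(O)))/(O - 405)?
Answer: -35/125046752 ≈ -2.7990e-7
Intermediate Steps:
g(h) = h²
P(c, O) = (c + O² + c*O²)/(-405 + O) (P(c, O) = (c + ((O*c)*O + O²))/(O - 405) = (c + (c*O² + O²))/(-405 + O) = (c + (O² + c*O²))/(-405 + O) = (c + O² + c*O²)/(-405 + O))
1/(P(-647, 440) + Z(945)) = 1/((-647 + 440² - 647*440²)/(-405 + 440) + 557) = 1/((-647 + 193600 - 647*193600)/35 + 557) = 1/((-647 + 193600 - 125259200)/35 + 557) = 1/((1/35)*(-125066247) + 557) = 1/(-125066247/35 + 557) = 1/(-125046752/35) = -35/125046752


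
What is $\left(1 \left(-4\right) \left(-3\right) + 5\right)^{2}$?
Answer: $289$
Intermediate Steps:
$\left(1 \left(-4\right) \left(-3\right) + 5\right)^{2} = \left(\left(-4\right) \left(-3\right) + 5\right)^{2} = \left(12 + 5\right)^{2} = 17^{2} = 289$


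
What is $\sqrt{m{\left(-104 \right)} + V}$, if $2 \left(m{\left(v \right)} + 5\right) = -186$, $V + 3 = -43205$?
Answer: $i \sqrt{43306} \approx 208.1 i$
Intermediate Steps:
$V = -43208$ ($V = -3 - 43205 = -43208$)
$m{\left(v \right)} = -98$ ($m{\left(v \right)} = -5 + \frac{1}{2} \left(-186\right) = -5 - 93 = -98$)
$\sqrt{m{\left(-104 \right)} + V} = \sqrt{-98 - 43208} = \sqrt{-43306} = i \sqrt{43306}$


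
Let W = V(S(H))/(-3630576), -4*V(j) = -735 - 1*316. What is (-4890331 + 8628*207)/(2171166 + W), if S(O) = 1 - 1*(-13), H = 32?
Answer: -45082096587840/31530332685413 ≈ -1.4298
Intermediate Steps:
S(O) = 14 (S(O) = 1 + 13 = 14)
V(j) = 1051/4 (V(j) = -(-735 - 1*316)/4 = -(-735 - 316)/4 = -¼*(-1051) = 1051/4)
W = -1051/14522304 (W = (1051/4)/(-3630576) = (1051/4)*(-1/3630576) = -1051/14522304 ≈ -7.2371e-5)
(-4890331 + 8628*207)/(2171166 + W) = (-4890331 + 8628*207)/(2171166 - 1051/14522304) = (-4890331 + 1785996)/(31530332685413/14522304) = -3104335*14522304/31530332685413 = -45082096587840/31530332685413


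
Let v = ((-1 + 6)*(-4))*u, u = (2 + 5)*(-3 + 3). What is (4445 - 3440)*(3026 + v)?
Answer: 3041130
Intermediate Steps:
u = 0 (u = 7*0 = 0)
v = 0 (v = ((-1 + 6)*(-4))*0 = (5*(-4))*0 = -20*0 = 0)
(4445 - 3440)*(3026 + v) = (4445 - 3440)*(3026 + 0) = 1005*3026 = 3041130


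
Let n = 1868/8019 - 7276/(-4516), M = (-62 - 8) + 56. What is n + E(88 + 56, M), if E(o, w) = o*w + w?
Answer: -18361809997/9053451 ≈ -2028.2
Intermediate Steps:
M = -14 (M = -70 + 56 = -14)
E(o, w) = w + o*w
n = 16695533/9053451 (n = 1868*(1/8019) - 7276*(-1/4516) = 1868/8019 + 1819/1129 = 16695533/9053451 ≈ 1.8441)
n + E(88 + 56, M) = 16695533/9053451 - 14*(1 + (88 + 56)) = 16695533/9053451 - 14*(1 + 144) = 16695533/9053451 - 14*145 = 16695533/9053451 - 2030 = -18361809997/9053451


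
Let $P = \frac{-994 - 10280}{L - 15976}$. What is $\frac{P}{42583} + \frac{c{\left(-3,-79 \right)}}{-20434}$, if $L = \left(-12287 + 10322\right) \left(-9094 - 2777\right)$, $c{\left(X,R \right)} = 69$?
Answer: $- \frac{68491885447269}{20283456228830858} \approx -0.0033767$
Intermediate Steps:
$L = 23326515$ ($L = \left(-1965\right) \left(-11871\right) = 23326515$)
$P = - \frac{11274}{23310539}$ ($P = \frac{-994 - 10280}{23326515 - 15976} = - \frac{11274}{23310539} \approx -0.00048364$)
$\frac{P}{42583} + \frac{c{\left(-3,-79 \right)}}{-20434} = - \frac{11274}{23310539 \cdot 42583} + \frac{69}{-20434} = \left(- \frac{11274}{23310539}\right) \frac{1}{42583} + 69 \left(- \frac{1}{20434}\right) = - \frac{11274}{992632682237} - \frac{69}{20434} = - \frac{68491885447269}{20283456228830858}$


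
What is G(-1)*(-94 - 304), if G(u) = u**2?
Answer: -398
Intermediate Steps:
G(-1)*(-94 - 304) = (-1)**2*(-94 - 304) = 1*(-398) = -398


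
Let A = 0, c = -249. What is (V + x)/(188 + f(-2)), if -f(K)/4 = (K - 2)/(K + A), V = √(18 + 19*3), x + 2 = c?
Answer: -251/180 + √3/36 ≈ -1.3463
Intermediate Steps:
x = -251 (x = -2 - 249 = -251)
V = 5*√3 (V = √(18 + 57) = √75 = 5*√3 ≈ 8.6602)
f(K) = -4*(-2 + K)/K (f(K) = -4*(K - 2)/(K + 0) = -4*(-2 + K)/K)
(V + x)/(188 + f(-2)) = (5*√3 - 251)/(188 + (-4 + 8/(-2))) = (-251 + 5*√3)/(188 + (-4 + 8*(-½))) = (-251 + 5*√3)/(188 + (-4 - 4)) = (-251 + 5*√3)/(188 - 8) = (-251 + 5*√3)/180 = (-251 + 5*√3)*(1/180) = -251/180 + √3/36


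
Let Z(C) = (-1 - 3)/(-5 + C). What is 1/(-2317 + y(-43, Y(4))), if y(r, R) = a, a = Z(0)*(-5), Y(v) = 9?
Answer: -1/2321 ≈ -0.00043085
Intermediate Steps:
Z(C) = -4/(-5 + C)
a = -4 (a = -4/(-5 + 0)*(-5) = -4/(-5)*(-5) = -4*(-1/5)*(-5) = (4/5)*(-5) = -4)
y(r, R) = -4
1/(-2317 + y(-43, Y(4))) = 1/(-2317 - 4) = 1/(-2321) = -1/2321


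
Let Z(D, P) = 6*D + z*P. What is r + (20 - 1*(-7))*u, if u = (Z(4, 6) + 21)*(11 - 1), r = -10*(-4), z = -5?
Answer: 4090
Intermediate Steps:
r = 40
Z(D, P) = -5*P + 6*D (Z(D, P) = 6*D - 5*P = -5*P + 6*D)
u = 150 (u = ((-5*6 + 6*4) + 21)*(11 - 1) = ((-30 + 24) + 21)*10 = (-6 + 21)*10 = 15*10 = 150)
r + (20 - 1*(-7))*u = 40 + (20 - 1*(-7))*150 = 40 + (20 + 7)*150 = 40 + 27*150 = 40 + 4050 = 4090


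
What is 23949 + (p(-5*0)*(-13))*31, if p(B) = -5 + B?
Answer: 25964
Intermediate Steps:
23949 + (p(-5*0)*(-13))*31 = 23949 + ((-5 - 5*0)*(-13))*31 = 23949 + ((-5 + 0)*(-13))*31 = 23949 - 5*(-13)*31 = 23949 + 65*31 = 23949 + 2015 = 25964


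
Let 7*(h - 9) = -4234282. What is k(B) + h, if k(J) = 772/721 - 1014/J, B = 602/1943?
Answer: -18854788158/31003 ≈ -6.0816e+5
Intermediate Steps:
h = -4234219/7 (h = 9 + (⅐)*(-4234282) = 9 - 4234282/7 = -4234219/7 ≈ -6.0489e+5)
B = 602/1943 (B = 602*(1/1943) = 602/1943 ≈ 0.30983)
k(J) = 772/721 - 1014/J (k(J) = 772*(1/721) - 1014/J = 772/721 - 1014/J)
k(B) + h = (772/721 - 1014/602/1943) - 4234219/7 = (772/721 - 1014*1943/602) - 4234219/7 = (772/721 - 985101/301) - 4234219/7 = -101432207/31003 - 4234219/7 = -18854788158/31003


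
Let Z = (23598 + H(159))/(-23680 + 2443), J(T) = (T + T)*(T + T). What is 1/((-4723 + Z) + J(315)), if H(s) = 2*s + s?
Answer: 7079/2776212958 ≈ 2.5499e-6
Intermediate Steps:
H(s) = 3*s
J(T) = 4*T² (J(T) = (2*T)*(2*T) = 4*T²)
Z = -8025/7079 (Z = (23598 + 3*159)/(-23680 + 2443) = (23598 + 477)/(-21237) = 24075*(-1/21237) = -8025/7079 ≈ -1.1336)
1/((-4723 + Z) + J(315)) = 1/((-4723 - 8025/7079) + 4*315²) = 1/(-33442142/7079 + 4*99225) = 1/(-33442142/7079 + 396900) = 1/(2776212958/7079) = 7079/2776212958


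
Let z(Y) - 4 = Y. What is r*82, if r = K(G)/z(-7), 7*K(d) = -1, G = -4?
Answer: 82/21 ≈ 3.9048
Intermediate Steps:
K(d) = -⅐ (K(d) = (⅐)*(-1) = -⅐)
z(Y) = 4 + Y
r = 1/21 (r = -1/(7*(4 - 7)) = -⅐/(-3) = -⅐*(-⅓) = 1/21 ≈ 0.047619)
r*82 = (1/21)*82 = 82/21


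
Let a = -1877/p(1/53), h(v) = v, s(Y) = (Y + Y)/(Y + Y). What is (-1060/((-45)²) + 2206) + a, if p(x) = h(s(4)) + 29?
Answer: 1735757/810 ≈ 2142.9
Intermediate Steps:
s(Y) = 1 (s(Y) = (2*Y)/((2*Y)) = (2*Y)*(1/(2*Y)) = 1)
p(x) = 30 (p(x) = 1 + 29 = 30)
a = -1877/30 ≈ -62.567
(-1060/((-45)²) + 2206) + a = (-1060/((-45)²) + 2206) - 1877/30 = (-1060/2025 + 2206) - 1877/30 = (-1060*1/2025 + 2206) - 1877/30 = (-212/405 + 2206) - 1877/30 = 893218/405 - 1877/30 = 1735757/810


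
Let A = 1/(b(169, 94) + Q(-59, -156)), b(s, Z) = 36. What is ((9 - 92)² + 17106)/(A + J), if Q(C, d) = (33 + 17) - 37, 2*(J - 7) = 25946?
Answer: 1175755/636021 ≈ 1.8486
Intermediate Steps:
J = 12980 (J = 7 + (½)*25946 = 7 + 12973 = 12980)
Q(C, d) = 13 (Q(C, d) = 50 - 37 = 13)
A = 1/49 (A = 1/(36 + 13) = 1/49 ≈ 0.020408)
((9 - 92)² + 17106)/(A + J) = ((9 - 92)² + 17106)/(1/49 + 12980) = ((-83)² + 17106)/(636021/49) = (6889 + 17106)*(49/636021) = 23995*(49/636021) = 1175755/636021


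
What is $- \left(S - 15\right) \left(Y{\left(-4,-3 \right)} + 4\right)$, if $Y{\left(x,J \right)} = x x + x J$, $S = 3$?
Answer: $384$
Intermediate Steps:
$Y{\left(x,J \right)} = x^{2} + J x$
$- \left(S - 15\right) \left(Y{\left(-4,-3 \right)} + 4\right) = - \left(3 - 15\right) \left(- 4 \left(-3 - 4\right) + 4\right) = - \left(-12\right) \left(\left(-4\right) \left(-7\right) + 4\right) = - \left(-12\right) \left(28 + 4\right) = - \left(-12\right) 32 = \left(-1\right) \left(-384\right) = 384$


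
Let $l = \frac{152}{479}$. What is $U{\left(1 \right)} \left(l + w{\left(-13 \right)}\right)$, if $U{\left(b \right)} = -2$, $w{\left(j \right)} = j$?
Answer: $\frac{12150}{479} \approx 25.365$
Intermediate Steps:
$l = \frac{152}{479}$ ($l = 152 \cdot \frac{1}{479} = \frac{152}{479} \approx 0.31733$)
$U{\left(1 \right)} \left(l + w{\left(-13 \right)}\right) = - 2 \left(\frac{152}{479} - 13\right) = \left(-2\right) \left(- \frac{6075}{479}\right) = \frac{12150}{479}$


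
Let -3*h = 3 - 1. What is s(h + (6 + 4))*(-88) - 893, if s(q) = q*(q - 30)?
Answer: 144731/9 ≈ 16081.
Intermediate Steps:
h = -⅔ (h = -(3 - 1)/3 = -⅓*2 = -⅔ ≈ -0.66667)
s(q) = q*(-30 + q)
s(h + (6 + 4))*(-88) - 893 = ((-⅔ + (6 + 4))*(-30 + (-⅔ + (6 + 4))))*(-88) - 893 = ((-⅔ + 10)*(-30 + (-⅔ + 10)))*(-88) - 893 = (28*(-30 + 28/3)/3)*(-88) - 893 = ((28/3)*(-62/3))*(-88) - 893 = -1736/9*(-88) - 893 = 152768/9 - 893 = 144731/9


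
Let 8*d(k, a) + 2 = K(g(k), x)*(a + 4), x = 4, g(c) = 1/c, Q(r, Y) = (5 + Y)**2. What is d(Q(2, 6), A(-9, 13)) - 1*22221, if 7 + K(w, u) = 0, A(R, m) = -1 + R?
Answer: -22216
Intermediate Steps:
K(w, u) = -7 (K(w, u) = -7 + 0 = -7)
d(k, a) = -15/4 - 7*a/8 (d(k, a) = -1/4 + (-7*(a + 4))/8 = -1/4 + (-7*(4 + a))/8 = -1/4 + (-28 - 7*a)/8 = -1/4 + (-7/2 - 7*a/8) = -15/4 - 7*a/8)
d(Q(2, 6), A(-9, 13)) - 1*22221 = (-15/4 - 7*(-1 - 9)/8) - 1*22221 = (-15/4 - 7/8*(-10)) - 22221 = (-15/4 + 35/4) - 22221 = 5 - 22221 = -22216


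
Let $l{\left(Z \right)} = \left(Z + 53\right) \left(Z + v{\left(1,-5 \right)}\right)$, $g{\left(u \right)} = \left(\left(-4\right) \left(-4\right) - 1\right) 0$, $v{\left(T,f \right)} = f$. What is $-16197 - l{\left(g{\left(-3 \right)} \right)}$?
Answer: $-15932$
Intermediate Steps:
$g{\left(u \right)} = 0$ ($g{\left(u \right)} = \left(16 - 1\right) 0 = 15 \cdot 0 = 0$)
$l{\left(Z \right)} = \left(-5 + Z\right) \left(53 + Z\right)$ ($l{\left(Z \right)} = \left(Z + 53\right) \left(Z - 5\right) = \left(53 + Z\right) \left(-5 + Z\right) = \left(-5 + Z\right) \left(53 + Z\right)$)
$-16197 - l{\left(g{\left(-3 \right)} \right)} = -16197 - \left(-265 + 0^{2} + 48 \cdot 0\right) = -16197 - \left(-265 + 0 + 0\right) = -16197 - -265 = -16197 + 265 = -15932$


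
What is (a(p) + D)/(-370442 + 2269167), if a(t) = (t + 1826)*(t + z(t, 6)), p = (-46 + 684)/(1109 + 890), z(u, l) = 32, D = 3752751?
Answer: 15231861108823/7587306998725 ≈ 2.0075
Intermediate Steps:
p = 638/1999 ≈ 0.31916
a(t) = (32 + t)*(1826 + t) (a(t) = (t + 1826)*(t + 32) = (1826 + t)*(32 + t) = (32 + t)*(1826 + t))
(a(p) + D)/(-370442 + 2269167) = ((58432 + (638/1999)² + 1858*(638/1999)) + 3752751)/(-370442 + 2269167) = ((58432 + 407044/3996001 + 1185404/1999) + 3752751)/1898725 = (235864360072/3996001 + 3752751)*(1/1898725) = (15231861108823/3996001)*(1/1898725) = 15231861108823/7587306998725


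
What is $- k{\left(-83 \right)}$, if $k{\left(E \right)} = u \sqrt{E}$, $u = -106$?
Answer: $106 i \sqrt{83} \approx 965.71 i$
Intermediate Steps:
$k{\left(E \right)} = - 106 \sqrt{E}$
$- k{\left(-83 \right)} = - \left(-106\right) \sqrt{-83} = - \left(-106\right) i \sqrt{83} = 106 i \sqrt{83}$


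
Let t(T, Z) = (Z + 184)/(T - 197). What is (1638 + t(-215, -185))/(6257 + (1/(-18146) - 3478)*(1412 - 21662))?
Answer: 6122977561/263294216955032 ≈ 2.3255e-5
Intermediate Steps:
t(T, Z) = (184 + Z)/(-197 + T)
(1638 + t(-215, -185))/(6257 + (1/(-18146) - 3478)*(1412 - 21662)) = (1638 + (184 - 185)/(-197 - 215))/(6257 + (1/(-18146) - 3478)*(1412 - 21662)) = (1638 - 1/(-412))/(6257 + (-1/18146 - 3478)*(-20250)) = (1638 - 1/412*(-1))/(6257 - 63111789/18146*(-20250)) = (1638 + 1/412)/(6257 + 639006863625/9073) = 674857/(412*(639063633386/9073)) = (674857/412)*(9073/639063633386) = 6122977561/263294216955032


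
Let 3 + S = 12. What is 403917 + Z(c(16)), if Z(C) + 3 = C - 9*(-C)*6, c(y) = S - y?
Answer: 403529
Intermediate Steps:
S = 9 (S = -3 + 12 = 9)
c(y) = 9 - y
Z(C) = -3 + 55*C (Z(C) = -3 + (C - 9*(-C)*6) = -3 + (C - (-54)*C) = -3 + (C + 54*C) = -3 + 55*C)
403917 + Z(c(16)) = 403917 + (-3 + 55*(9 - 1*16)) = 403917 + (-3 + 55*(9 - 16)) = 403917 + (-3 + 55*(-7)) = 403917 + (-3 - 385) = 403917 - 388 = 403529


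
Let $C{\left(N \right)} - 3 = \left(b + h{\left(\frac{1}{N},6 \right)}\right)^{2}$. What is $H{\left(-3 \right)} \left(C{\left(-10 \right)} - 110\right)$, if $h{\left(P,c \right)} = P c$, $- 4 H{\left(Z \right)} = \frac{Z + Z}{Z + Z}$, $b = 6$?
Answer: $\frac{973}{50} \approx 19.46$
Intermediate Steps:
$H{\left(Z \right)} = - \frac{1}{4}$ ($H{\left(Z \right)} = - \frac{\left(Z + Z\right) \frac{1}{Z + Z}}{4} = - \frac{2 Z \frac{1}{2 Z}}{4} = \left(- \frac{1}{4}\right) 1 = - \frac{1}{4}$)
$C{\left(N \right)} = 3 + \left(6 + \frac{6}{N}\right)^{2}$ ($C{\left(N \right)} = 3 + \left(6 + \frac{1}{N} 6\right)^{2} = 3 + \left(6 + \frac{6}{N}\right)^{2}$)
$H{\left(-3 \right)} \left(C{\left(-10 \right)} - 110\right) = - \frac{\left(39 + \frac{36}{100} + \frac{72}{-10}\right) - 110}{4} = - \frac{\left(39 + 36 \cdot \frac{1}{100} + 72 \left(- \frac{1}{10}\right)\right) - 110}{4} = - \frac{\left(39 + \frac{9}{25} - \frac{36}{5}\right) - 110}{4} = - \frac{\frac{804}{25} - 110}{4} = \left(- \frac{1}{4}\right) \left(- \frac{1946}{25}\right) = \frac{973}{50}$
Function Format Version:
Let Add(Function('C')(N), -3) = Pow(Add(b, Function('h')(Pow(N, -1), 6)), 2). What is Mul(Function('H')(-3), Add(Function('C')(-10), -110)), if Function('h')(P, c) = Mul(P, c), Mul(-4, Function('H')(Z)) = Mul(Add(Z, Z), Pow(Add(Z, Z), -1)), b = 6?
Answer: Rational(973, 50) ≈ 19.460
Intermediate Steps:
Function('H')(Z) = Rational(-1, 4) (Function('H')(Z) = Mul(Rational(-1, 4), Mul(Add(Z, Z), Pow(Add(Z, Z), -1))) = Mul(Rational(-1, 4), Mul(Mul(2, Z), Pow(Mul(2, Z), -1))) = Mul(Rational(-1, 4), Mul(Mul(2, Z), Mul(Rational(1, 2), Pow(Z, -1)))) = Mul(Rational(-1, 4), 1) = Rational(-1, 4))
Function('C')(N) = Add(3, Pow(Add(6, Mul(6, Pow(N, -1))), 2)) (Function('C')(N) = Add(3, Pow(Add(6, Mul(Pow(N, -1), 6)), 2)) = Add(3, Pow(Add(6, Mul(6, Pow(N, -1))), 2)))
Mul(Function('H')(-3), Add(Function('C')(-10), -110)) = Mul(Rational(-1, 4), Add(Add(39, Mul(36, Pow(-10, -2)), Mul(72, Pow(-10, -1))), -110)) = Mul(Rational(-1, 4), Add(Add(39, Mul(36, Rational(1, 100)), Mul(72, Rational(-1, 10))), -110)) = Mul(Rational(-1, 4), Add(Add(39, Rational(9, 25), Rational(-36, 5)), -110)) = Mul(Rational(-1, 4), Add(Rational(804, 25), -110)) = Mul(Rational(-1, 4), Rational(-1946, 25)) = Rational(973, 50)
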